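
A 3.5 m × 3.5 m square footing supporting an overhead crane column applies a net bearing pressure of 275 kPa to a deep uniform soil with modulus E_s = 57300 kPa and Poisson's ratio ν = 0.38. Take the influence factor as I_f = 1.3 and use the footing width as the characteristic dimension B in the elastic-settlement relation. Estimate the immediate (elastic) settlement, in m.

Immediate (elastic) settlement: S_e = q·B·(1−ν²)/E_s · I_f.
S_e = 275 × 3.5 × (1 − 0.38²) / 57300 × 1.3
    = 275 × 3.5 × 0.8556 / 57300 × 1.3
    = 0.01868 m

S_e ≈ 0.0187 m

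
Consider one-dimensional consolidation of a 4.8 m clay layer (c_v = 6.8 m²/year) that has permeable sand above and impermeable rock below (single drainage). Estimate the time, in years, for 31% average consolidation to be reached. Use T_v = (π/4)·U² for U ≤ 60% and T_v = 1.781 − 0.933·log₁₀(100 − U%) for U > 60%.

t ≈ 0.256 years

Drainage path length: H_d = H = 4.8 m (single drainage).
U ≤ 60%: T_v = (π/4)·U² = (π/4)×0.31² = 0.075477.
t = T_v·H_d²/c_v = 0.075477×4.8²/6.8 = 0.2557 years.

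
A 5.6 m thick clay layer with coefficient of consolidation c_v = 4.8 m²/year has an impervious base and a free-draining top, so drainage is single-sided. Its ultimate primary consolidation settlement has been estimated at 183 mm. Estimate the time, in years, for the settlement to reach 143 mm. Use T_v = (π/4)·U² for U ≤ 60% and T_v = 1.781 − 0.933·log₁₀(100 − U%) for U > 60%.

t ≈ 3.47 years

Drainage path length: H_d = H = 5.6 m (single drainage).
U = S(t)/S_ult = 143/183 = 0.7814.
U > 60%: T_v = 1.781 − 0.933·log₁₀(100 − 78.142) = 0.53114.
t = T_v·H_d²/c_v = 0.53114×5.6²/4.8 = 3.47 years.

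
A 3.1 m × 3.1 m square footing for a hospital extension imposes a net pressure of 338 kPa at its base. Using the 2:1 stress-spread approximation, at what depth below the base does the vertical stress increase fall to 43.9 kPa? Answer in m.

z ≈ 5.5 m

2:1 spreading — at depth z the loaded area has grown by z in each plan dimension:
qB²/(B+z)² = Δσ_z ⇒ z = B(√(q/Δσ_z) − 1) = 3.1×(√(338/43.9) − 1) = 5.502 m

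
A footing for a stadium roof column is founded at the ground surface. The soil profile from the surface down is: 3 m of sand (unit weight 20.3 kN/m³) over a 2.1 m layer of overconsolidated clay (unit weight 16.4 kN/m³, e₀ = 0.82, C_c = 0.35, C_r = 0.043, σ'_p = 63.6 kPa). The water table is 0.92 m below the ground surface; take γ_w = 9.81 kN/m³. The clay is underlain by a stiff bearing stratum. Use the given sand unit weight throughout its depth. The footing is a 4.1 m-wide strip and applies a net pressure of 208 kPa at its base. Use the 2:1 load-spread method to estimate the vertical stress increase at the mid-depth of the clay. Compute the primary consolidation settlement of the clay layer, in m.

S_c ≈ 0.159 m

Mid-depth of clay below the ground surface: z = 3 + 2.1/2 = 4.05 m.
Total vertical stress at mid-clay: σ_v = 20.3×3 + 16.4×1.05 = 78.12 kPa.
Pore pressure: u = 9.81×(4.05 − 0.92) = 30.705 kPa.
Initial effective stress: σ'_0 = σ_v − u = 78.12 − 30.705 = 47.415 kPa.
Stress increase at mid-clay by the 2:1 spreading method:
Δσ = qB/(B+z) = 208×4.1/(4.1+4.05) = 104.64 kPa
Final effective stress: σ'_f = 47.415 + 104.64 = 152.06 kPa.
σ'_f = 152.06 > σ'_p = 63.6 kPa, so the stress path crosses the preconsolidation pressure — recompression up to σ'_p, then virgin compression beyond:
S_c = H/(1+e₀)·[C_r·log₁₀(σ'_p/σ'_0) + C_c·log₁₀(σ'_f/σ'_p)]
    = 2.1/1.82 × [0.043×log₁₀(63.6/47.415) + 0.35×log₁₀(152.06/63.6)]
    = 1.1538 × [0.0054843 + 0.1325] = 0.1592 m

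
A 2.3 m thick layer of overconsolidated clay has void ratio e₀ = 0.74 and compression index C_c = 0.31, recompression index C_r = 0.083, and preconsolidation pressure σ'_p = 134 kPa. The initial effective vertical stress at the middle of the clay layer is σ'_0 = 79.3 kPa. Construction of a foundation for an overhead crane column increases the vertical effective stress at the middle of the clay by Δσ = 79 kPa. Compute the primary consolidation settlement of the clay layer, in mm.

Final effective stress: σ'_f = 79.3 + 79 = 158.3 kPa.
σ'_f = 158.3 > σ'_p = 134 kPa, so the stress path crosses the preconsolidation pressure — recompression up to σ'_p, then virgin compression beyond:
S_c = H/(1+e₀)·[C_r·log₁₀(σ'_p/σ'_0) + C_c·log₁₀(σ'_f/σ'_p)]
    = 2.3/1.74 × [0.083×log₁₀(134/79.3) + 0.31×log₁₀(158.3/134)]
    = 1.3218 × [0.01891 + 0.022437] = 0.05465 m

S_c ≈ 54.7 mm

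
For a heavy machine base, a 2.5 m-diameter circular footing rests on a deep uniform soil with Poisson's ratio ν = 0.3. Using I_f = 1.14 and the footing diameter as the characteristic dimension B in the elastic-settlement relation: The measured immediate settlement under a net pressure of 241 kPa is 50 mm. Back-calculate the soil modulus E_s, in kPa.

S_e = q·B·(1−ν²)/E_s · I_f  ⇒  E_s = q·B·(1−ν²)·I_f / S_e.
E_s = 241 × 2.5 × 0.91 × 1.14 / 0.05 = 12500 kPa

E_s ≈ 12500 kPa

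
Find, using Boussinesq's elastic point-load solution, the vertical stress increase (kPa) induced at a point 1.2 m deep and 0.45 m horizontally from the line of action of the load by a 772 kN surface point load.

Δσ_z ≈ 184 kPa

Boussinesq vertical stress below a point load on an elastic half-space:
Δσ_z = 3P/(2πz²) · [1 + (r/z)²]^(−5/2)
r/z = 0.45/1.2 = 0.375; [1+(r/z)²]^(−5/2) = 0.71969.
Δσ_z = 3×772/(2π×1.2²) × 0.71969 = 255.97 × 0.71969 = 184.2 kPa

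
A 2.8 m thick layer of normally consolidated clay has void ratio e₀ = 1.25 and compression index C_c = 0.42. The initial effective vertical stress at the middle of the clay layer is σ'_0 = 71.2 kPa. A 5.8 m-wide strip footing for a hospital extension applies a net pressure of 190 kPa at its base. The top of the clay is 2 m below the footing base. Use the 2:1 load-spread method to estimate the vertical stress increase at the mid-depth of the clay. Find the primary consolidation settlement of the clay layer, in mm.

S_c ≈ 224 mm

Mid-depth of clay below the footing base: z = 2 + 2.8/2 = 3.4 m.
Stress increase at mid-clay by the 2:1 spreading method:
Δσ = qB/(B+z) = 190×5.8/(5.8+3.4) = 119.78 kPa
Final effective stress: σ'_f = σ'_0 + Δσ = 71.2 + 119.78 = 190.98 kPa.
Normally consolidated clay, so the full stress increment lies on the virgin compression line:
S_c = C_c·H/(1+e₀)·log₁₀(σ'_f/σ'_0) = 0.42×2.8/(1+1.25)×log₁₀(190.98/71.2)
    = 0.52267 × 0.42851 = 0.224 m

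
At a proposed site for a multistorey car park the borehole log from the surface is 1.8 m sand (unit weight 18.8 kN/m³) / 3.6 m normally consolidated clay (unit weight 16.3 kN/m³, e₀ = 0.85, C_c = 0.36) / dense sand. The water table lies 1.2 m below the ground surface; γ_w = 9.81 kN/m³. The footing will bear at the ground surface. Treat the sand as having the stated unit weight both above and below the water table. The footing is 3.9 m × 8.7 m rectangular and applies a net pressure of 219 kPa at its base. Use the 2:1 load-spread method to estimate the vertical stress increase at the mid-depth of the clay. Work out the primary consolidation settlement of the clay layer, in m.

Mid-depth of clay below the ground surface: z = 1.8 + 3.6/2 = 3.6 m.
Total vertical stress at mid-clay: σ_v = 18.8×1.8 + 16.3×1.8 = 63.18 kPa.
Pore pressure: u = 9.81×(3.6 − 1.2) = 23.544 kPa.
Initial effective stress: σ'_0 = σ_v − u = 63.18 − 23.544 = 39.636 kPa.
Stress increase at mid-clay by the 2:1 spreading method:
Δσ = qBL/((B+z)(L+z)) = 219×3.9×8.7/((3.9+3.6)(8.7+3.6)) = 80.549 kPa
Final effective stress: σ'_f = σ'_0 + Δσ = 39.636 + 80.549 = 120.19 kPa.
Normally consolidated clay, so the full stress increment lies on the virgin compression line:
S_c = C_c·H/(1+e₀)·log₁₀(σ'_f/σ'_0) = 0.36×3.6/(1+0.85)×log₁₀(120.19/39.636)
    = 0.70054 × 0.48178 = 0.3375 m

S_c ≈ 0.338 m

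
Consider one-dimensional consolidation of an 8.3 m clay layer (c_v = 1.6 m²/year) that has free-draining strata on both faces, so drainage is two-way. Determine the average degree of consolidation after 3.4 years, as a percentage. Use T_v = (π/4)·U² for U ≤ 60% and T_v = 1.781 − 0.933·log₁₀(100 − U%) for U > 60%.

Drainage path length: H_d = H/2 = 4.15 m (double drainage).
T_v = c_v·t/H_d² = 1.6×3.4/4.15² = 0.31587.
T_v = 0.31587 corresponds to the U > 60% branch:
U = 1 − 10^((1.781 − T_v)/0.933)/100 = 0.6282

U ≈ 62.8 %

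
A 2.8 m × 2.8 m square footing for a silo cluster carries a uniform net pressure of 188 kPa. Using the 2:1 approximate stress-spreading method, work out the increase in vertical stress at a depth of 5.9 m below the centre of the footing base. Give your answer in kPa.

Δσ_z ≈ 19.5 kPa

By the 2:1 method the load spreads at 1 horizontal : 2 vertical, so at depth z the loaded area has grown by z in each plan dimension:
Δσ = qBL/((B+z)(L+z)) = 188×2.8×2.8/((2.8+5.9)(2.8+5.9)) = 19.473 kPa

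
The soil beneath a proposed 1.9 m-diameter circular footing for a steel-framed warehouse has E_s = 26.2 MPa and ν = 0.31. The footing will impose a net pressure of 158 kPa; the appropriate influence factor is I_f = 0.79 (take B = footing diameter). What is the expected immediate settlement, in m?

Immediate (elastic) settlement: S_e = q·B·(1−ν²)/E_s · I_f.
E_s = 26.2 MPa = 26200 kPa.
S_e = 158 × 1.9 × (1 − 0.31²) / 26200 × 0.79
    = 158 × 1.9 × 0.9039 / 26200 × 0.79
    = 0.008182 m

S_e ≈ 0.00818 m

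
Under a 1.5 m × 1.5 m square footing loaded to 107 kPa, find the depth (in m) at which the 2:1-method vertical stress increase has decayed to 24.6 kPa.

z ≈ 1.63 m

2:1 spreading — at depth z the loaded area has grown by z in each plan dimension:
qB²/(B+z)² = Δσ_z ⇒ z = B(√(q/Δσ_z) − 1) = 1.5×(√(107/24.6) − 1) = 1.628 m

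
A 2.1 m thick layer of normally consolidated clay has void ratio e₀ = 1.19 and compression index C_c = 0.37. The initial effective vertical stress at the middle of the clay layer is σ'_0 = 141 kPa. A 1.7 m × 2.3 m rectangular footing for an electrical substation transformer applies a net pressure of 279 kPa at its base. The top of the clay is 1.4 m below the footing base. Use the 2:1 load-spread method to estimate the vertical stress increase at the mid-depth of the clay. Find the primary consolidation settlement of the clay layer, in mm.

S_c ≈ 51 mm

Mid-depth of clay below the footing base: z = 1.4 + 2.1/2 = 2.45 m.
Stress increase at mid-clay by the 2:1 spreading method:
Δσ = qBL/((B+z)(L+z)) = 279×1.7×2.3/((1.7+2.45)(2.3+2.45)) = 55.34 kPa
Final effective stress: σ'_f = σ'_0 + Δσ = 141 + 55.34 = 196.34 kPa.
Normally consolidated clay, so the full stress increment lies on the virgin compression line:
S_c = C_c·H/(1+e₀)·log₁₀(σ'_f/σ'_0) = 0.37×2.1/(1+1.19)×log₁₀(196.34/141)
    = 0.35479 × 0.14379 = 0.05102 m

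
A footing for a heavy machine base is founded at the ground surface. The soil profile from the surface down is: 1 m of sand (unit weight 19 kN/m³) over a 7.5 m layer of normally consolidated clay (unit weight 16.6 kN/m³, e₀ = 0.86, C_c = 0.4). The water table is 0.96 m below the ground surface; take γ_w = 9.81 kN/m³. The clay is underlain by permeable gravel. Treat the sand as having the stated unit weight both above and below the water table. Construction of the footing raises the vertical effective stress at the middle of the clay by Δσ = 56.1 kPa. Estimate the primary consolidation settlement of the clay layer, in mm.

S_c ≈ 575 mm

Mid-depth of clay below the ground surface: z = 1 + 7.5/2 = 4.75 m.
Total vertical stress at mid-clay: σ_v = 19×1 + 16.6×3.75 = 81.25 kPa.
Pore pressure: u = 9.81×(4.75 − 0.96) = 37.18 kPa.
Initial effective stress: σ'_0 = σ_v − u = 81.25 − 37.18 = 44.07 kPa.
Final effective stress: σ'_f = σ'_0 + Δσ = 44.07 + 56.1 = 100.17 kPa.
Normally consolidated clay, so the full stress increment lies on the virgin compression line:
S_c = C_c·H/(1+e₀)·log₁₀(σ'_f/σ'_0) = 0.4×7.5/(1+0.86)×log₁₀(100.17/44.07)
    = 1.6129 × 0.35659 = 0.5751 m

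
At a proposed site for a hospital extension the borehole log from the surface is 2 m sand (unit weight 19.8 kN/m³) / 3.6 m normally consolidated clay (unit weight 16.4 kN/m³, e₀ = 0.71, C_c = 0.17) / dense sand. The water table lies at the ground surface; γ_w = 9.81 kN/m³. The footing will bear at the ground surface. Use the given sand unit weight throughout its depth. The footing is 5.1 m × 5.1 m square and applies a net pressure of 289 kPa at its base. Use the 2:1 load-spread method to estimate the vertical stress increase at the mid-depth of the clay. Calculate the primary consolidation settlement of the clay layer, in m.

S_c ≈ 0.215 m

Mid-depth of clay below the ground surface: z = 2 + 3.6/2 = 3.8 m.
Total vertical stress at mid-clay: σ_v = 19.8×2 + 16.4×1.8 = 69.12 kPa.
Pore pressure: u = 9.81×(3.8 − 0) = 37.278 kPa.
Initial effective stress: σ'_0 = σ_v − u = 69.12 − 37.278 = 31.842 kPa.
Stress increase at mid-clay by the 2:1 spreading method:
Δσ = qBL/((B+z)(L+z)) = 289×5.1×5.1/((5.1+3.8)(5.1+3.8)) = 94.898 kPa
Final effective stress: σ'_f = σ'_0 + Δσ = 31.842 + 94.898 = 126.74 kPa.
Normally consolidated clay, so the full stress increment lies on the virgin compression line:
S_c = C_c·H/(1+e₀)·log₁₀(σ'_f/σ'_0) = 0.17×3.6/(1+0.71)×log₁₀(126.74/31.842)
    = 0.35789 × 0.59991 = 0.2147 m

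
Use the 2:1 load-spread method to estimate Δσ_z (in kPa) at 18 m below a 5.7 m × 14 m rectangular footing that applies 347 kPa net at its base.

Δσ_z ≈ 36.5 kPa

By the 2:1 method the load spreads at 1 horizontal : 2 vertical, so at depth z the loaded area has grown by z in each plan dimension:
Δσ = qBL/((B+z)(L+z)) = 347×5.7×14/((5.7+18)(14+18)) = 36.512 kPa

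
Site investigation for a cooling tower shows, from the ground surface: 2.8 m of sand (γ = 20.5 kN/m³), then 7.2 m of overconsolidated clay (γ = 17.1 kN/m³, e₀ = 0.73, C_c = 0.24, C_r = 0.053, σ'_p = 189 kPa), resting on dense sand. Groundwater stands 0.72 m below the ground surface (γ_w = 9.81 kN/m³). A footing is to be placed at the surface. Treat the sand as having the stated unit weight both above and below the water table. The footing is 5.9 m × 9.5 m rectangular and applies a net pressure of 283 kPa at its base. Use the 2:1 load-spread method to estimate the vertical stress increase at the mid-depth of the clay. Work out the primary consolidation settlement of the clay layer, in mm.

S_c ≈ 79.1 mm

Mid-depth of clay below the ground surface: z = 2.8 + 7.2/2 = 6.4 m.
Total vertical stress at mid-clay: σ_v = 20.5×2.8 + 17.1×3.6 = 118.96 kPa.
Pore pressure: u = 9.81×(6.4 − 0.72) = 55.721 kPa.
Initial effective stress: σ'_0 = σ_v − u = 118.96 − 55.721 = 63.239 kPa.
Stress increase at mid-clay by the 2:1 spreading method:
Δσ = qBL/((B+z)(L+z)) = 283×5.9×9.5/((5.9+6.4)(9.5+6.4)) = 81.107 kPa
Final effective stress: σ'_f = 63.239 + 81.107 = 144.35 kPa.
σ'_f = 144.35 ≤ σ'_p = 189 kPa, so the clay remains overconsolidated and only the recompression index applies:
S_c = C_r·H/(1+e₀)·log₁₀(σ'_f/σ'_0) = 0.053×7.2/1.73×log₁₀(144.35/63.239)
    = 0.22058 × 0.35843 = 0.07906 m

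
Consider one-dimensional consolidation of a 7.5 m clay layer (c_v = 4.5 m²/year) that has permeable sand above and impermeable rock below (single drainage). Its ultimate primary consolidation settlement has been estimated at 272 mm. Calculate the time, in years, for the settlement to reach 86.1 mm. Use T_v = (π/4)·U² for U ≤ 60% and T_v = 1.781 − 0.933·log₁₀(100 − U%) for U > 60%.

Drainage path length: H_d = H = 7.5 m (single drainage).
U = S(t)/S_ult = 86.1/272 = 0.3165.
U ≤ 60%: T_v = (π/4)·U² = (π/4)×0.31654² = 0.078697.
t = T_v·H_d²/c_v = 0.078697×7.5²/4.5 = 0.9837 years.

t ≈ 0.984 years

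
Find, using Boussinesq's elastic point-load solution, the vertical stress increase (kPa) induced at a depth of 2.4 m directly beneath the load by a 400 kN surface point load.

Boussinesq vertical stress below a point load on an elastic half-space:
Δσ_z = 3P/(2πz²) · [1 + (r/z)²]^(−5/2)
r/z = 0/2.4 = 0; [1+(r/z)²]^(−5/2) = 1.
Δσ_z = 3×400/(2π×2.4²) × 1 = 33.157 × 1 = 33.16 kPa

Δσ_z ≈ 33.2 kPa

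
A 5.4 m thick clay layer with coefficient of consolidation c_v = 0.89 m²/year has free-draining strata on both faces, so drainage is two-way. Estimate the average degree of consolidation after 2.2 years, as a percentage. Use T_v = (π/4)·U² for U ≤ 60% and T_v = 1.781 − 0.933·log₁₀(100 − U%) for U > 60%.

U ≈ 58.5 %

Drainage path length: H_d = H/2 = 2.7 m (double drainage).
T_v = c_v·t/H_d² = 0.89×2.2/2.7² = 0.26859.
T_v = 0.26859 corresponds to the U ≤ 60% branch:
U = √(4T_v/π) = 0.5848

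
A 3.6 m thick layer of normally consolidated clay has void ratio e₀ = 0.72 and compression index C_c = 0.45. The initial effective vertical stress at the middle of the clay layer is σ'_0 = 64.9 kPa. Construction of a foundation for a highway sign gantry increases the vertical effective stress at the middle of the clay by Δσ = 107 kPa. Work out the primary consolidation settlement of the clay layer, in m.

Final effective stress: σ'_f = σ'_0 + Δσ = 64.9 + 107 = 171.9 kPa.
Normally consolidated clay, so the full stress increment lies on the virgin compression line:
S_c = C_c·H/(1+e₀)·log₁₀(σ'_f/σ'_0) = 0.45×3.6/(1+0.72)×log₁₀(171.9/64.9)
    = 0.94186 × 0.42303 = 0.3984 m

S_c ≈ 0.398 m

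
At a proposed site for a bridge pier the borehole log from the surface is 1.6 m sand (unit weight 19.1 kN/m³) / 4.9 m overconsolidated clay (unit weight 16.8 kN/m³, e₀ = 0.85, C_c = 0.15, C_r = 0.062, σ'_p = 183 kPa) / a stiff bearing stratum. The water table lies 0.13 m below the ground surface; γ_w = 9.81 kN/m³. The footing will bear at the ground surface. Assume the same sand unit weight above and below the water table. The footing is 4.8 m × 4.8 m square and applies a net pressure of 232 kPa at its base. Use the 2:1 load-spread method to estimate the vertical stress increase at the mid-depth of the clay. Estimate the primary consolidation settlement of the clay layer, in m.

S_c ≈ 0.0796 m

Mid-depth of clay below the ground surface: z = 1.6 + 4.9/2 = 4.05 m.
Total vertical stress at mid-clay: σ_v = 19.1×1.6 + 16.8×2.45 = 71.72 kPa.
Pore pressure: u = 9.81×(4.05 − 0.13) = 38.455 kPa.
Initial effective stress: σ'_0 = σ_v − u = 71.72 − 38.455 = 33.265 kPa.
Stress increase at mid-clay by the 2:1 spreading method:
Δσ = qBL/((B+z)(L+z)) = 232×4.8×4.8/((4.8+4.05)(4.8+4.05)) = 68.247 kPa
Final effective stress: σ'_f = 33.265 + 68.247 = 101.51 kPa.
σ'_f = 101.51 ≤ σ'_p = 183 kPa, so the clay remains overconsolidated and only the recompression index applies:
S_c = C_r·H/(1+e₀)·log₁₀(σ'_f/σ'_0) = 0.062×4.9/1.85×log₁₀(101.51/33.265)
    = 0.16421 × 0.48452 = 0.07956 m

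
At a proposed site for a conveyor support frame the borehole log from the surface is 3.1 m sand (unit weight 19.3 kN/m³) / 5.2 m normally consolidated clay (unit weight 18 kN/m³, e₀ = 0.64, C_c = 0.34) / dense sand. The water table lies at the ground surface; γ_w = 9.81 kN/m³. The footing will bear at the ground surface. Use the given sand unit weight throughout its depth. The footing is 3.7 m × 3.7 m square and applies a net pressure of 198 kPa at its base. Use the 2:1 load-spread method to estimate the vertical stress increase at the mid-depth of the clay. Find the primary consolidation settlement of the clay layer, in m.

S_c ≈ 0.221 m

Mid-depth of clay below the ground surface: z = 3.1 + 5.2/2 = 5.7 m.
Total vertical stress at mid-clay: σ_v = 19.3×3.1 + 18×2.6 = 106.63 kPa.
Pore pressure: u = 9.81×(5.7 − 0) = 55.917 kPa.
Initial effective stress: σ'_0 = σ_v − u = 106.63 − 55.917 = 50.713 kPa.
Stress increase at mid-clay by the 2:1 spreading method:
Δσ = qBL/((B+z)(L+z)) = 198×3.7×3.7/((3.7+5.7)(3.7+5.7)) = 30.677 kPa
Final effective stress: σ'_f = σ'_0 + Δσ = 50.713 + 30.677 = 81.39 kPa.
Normally consolidated clay, so the full stress increment lies on the virgin compression line:
S_c = C_c·H/(1+e₀)·log₁₀(σ'_f/σ'_0) = 0.34×5.2/(1+0.64)×log₁₀(81.39/50.713)
    = 1.078 × 0.20545 = 0.2215 m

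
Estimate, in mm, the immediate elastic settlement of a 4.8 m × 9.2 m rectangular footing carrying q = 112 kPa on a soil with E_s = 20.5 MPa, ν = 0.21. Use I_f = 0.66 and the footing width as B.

Immediate (elastic) settlement: S_e = q·B·(1−ν²)/E_s · I_f.
E_s = 20.5 MPa = 20500 kPa.
S_e = 112 × 4.8 × (1 − 0.21²) / 20500 × 0.66
    = 112 × 4.8 × 0.9559 / 20500 × 0.66
    = 0.01654 m = 16.54 mm

S_e ≈ 16.5 mm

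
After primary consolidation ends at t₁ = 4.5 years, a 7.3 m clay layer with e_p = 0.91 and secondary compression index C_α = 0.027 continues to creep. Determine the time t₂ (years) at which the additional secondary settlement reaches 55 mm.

t₂ ≈ 15.4 years

S_s = C_α·H/(1+e_p)·log₁₀(t₂/t₁) ⇒ log₁₀(t₂/t₁) = S_s·(1+e_p)/(C_α·H).
log₁₀(t₂/t₁) = 0.055 × (1+0.91) / (0.027×7.3) = 0.533
t₂ = t₁ × 10^0.533 = 4.5 × 3.412 = 15.35 years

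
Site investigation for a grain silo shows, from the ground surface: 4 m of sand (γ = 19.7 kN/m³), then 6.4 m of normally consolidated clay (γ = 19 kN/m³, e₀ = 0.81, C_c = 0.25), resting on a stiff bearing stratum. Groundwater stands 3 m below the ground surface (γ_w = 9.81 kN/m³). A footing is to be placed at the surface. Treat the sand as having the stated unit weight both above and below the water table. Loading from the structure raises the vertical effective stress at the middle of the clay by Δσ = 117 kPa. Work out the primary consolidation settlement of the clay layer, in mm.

S_c ≈ 301 mm

Mid-depth of clay below the ground surface: z = 4 + 6.4/2 = 7.2 m.
Total vertical stress at mid-clay: σ_v = 19.7×4 + 19×3.2 = 139.6 kPa.
Pore pressure: u = 9.81×(7.2 − 3) = 41.202 kPa.
Initial effective stress: σ'_0 = σ_v − u = 139.6 − 41.202 = 98.398 kPa.
Final effective stress: σ'_f = σ'_0 + Δσ = 98.398 + 117 = 215.4 kPa.
Normally consolidated clay, so the full stress increment lies on the virgin compression line:
S_c = C_c·H/(1+e₀)·log₁₀(σ'_f/σ'_0) = 0.25×6.4/(1+0.81)×log₁₀(215.4/98.398)
    = 0.88398 × 0.34026 = 0.3008 m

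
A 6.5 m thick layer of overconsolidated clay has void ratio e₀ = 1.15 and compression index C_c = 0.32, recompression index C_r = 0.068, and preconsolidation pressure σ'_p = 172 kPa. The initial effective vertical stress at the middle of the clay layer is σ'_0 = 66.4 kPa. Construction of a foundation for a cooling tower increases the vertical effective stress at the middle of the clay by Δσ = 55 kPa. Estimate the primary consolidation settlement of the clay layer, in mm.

S_c ≈ 53.9 mm

Final effective stress: σ'_f = 66.4 + 55 = 121.4 kPa.
σ'_f = 121.4 ≤ σ'_p = 172 kPa, so the clay remains overconsolidated and only the recompression index applies:
S_c = C_r·H/(1+e₀)·log₁₀(σ'_f/σ'_0) = 0.068×6.5/2.15×log₁₀(121.4/66.4)
    = 0.20558 × 0.26205 = 0.05387 m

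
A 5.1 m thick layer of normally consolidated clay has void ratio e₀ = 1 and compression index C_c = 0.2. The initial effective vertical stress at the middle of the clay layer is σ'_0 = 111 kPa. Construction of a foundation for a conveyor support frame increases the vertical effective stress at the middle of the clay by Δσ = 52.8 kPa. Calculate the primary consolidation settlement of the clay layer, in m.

S_c ≈ 0.0862 m

Final effective stress: σ'_f = σ'_0 + Δσ = 111 + 52.8 = 163.8 kPa.
Normally consolidated clay, so the full stress increment lies on the virgin compression line:
S_c = C_c·H/(1+e₀)·log₁₀(σ'_f/σ'_0) = 0.2×5.1/(1+1)×log₁₀(163.8/111)
    = 0.51 × 0.16899 = 0.08618 m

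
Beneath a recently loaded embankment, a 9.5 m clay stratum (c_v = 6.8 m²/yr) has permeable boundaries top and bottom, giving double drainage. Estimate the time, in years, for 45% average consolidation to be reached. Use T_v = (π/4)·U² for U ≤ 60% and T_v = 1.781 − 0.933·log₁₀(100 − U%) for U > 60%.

t ≈ 0.528 years

Drainage path length: H_d = H/2 = 4.75 m (double drainage).
U ≤ 60%: T_v = (π/4)·U² = (π/4)×0.45² = 0.15904.
t = T_v·H_d²/c_v = 0.15904×4.75²/6.8 = 0.5277 years.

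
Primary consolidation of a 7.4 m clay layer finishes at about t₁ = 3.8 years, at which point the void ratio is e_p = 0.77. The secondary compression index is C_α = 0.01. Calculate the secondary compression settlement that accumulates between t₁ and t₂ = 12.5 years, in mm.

Secondary compression: S_s = C_α·H/(1+e_p)·log₁₀(t₂/t₁)
S_s = 0.01×7.4/(1+0.77)×log₁₀(12.5/3.8)
    = 0.04181 × 0.5171 = 0.02162 m

S_s ≈ 21.6 mm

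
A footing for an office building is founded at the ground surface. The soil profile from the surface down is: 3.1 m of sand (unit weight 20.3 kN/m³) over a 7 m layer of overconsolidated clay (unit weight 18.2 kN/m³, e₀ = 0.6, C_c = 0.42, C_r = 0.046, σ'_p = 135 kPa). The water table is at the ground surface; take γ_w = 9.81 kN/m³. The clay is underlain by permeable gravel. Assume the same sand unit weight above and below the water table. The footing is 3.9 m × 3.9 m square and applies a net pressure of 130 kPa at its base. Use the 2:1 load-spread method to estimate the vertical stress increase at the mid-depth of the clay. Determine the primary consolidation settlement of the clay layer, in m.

Mid-depth of clay below the ground surface: z = 3.1 + 7/2 = 6.6 m.
Total vertical stress at mid-clay: σ_v = 20.3×3.1 + 18.2×3.5 = 126.63 kPa.
Pore pressure: u = 9.81×(6.6 − 0) = 64.746 kPa.
Initial effective stress: σ'_0 = σ_v − u = 126.63 − 64.746 = 61.884 kPa.
Stress increase at mid-clay by the 2:1 spreading method:
Δσ = qBL/((B+z)(L+z)) = 130×3.9×3.9/((3.9+6.6)(3.9+6.6)) = 17.935 kPa
Final effective stress: σ'_f = 61.884 + 17.935 = 79.819 kPa.
σ'_f = 79.819 ≤ σ'_p = 135 kPa, so the clay remains overconsolidated and only the recompression index applies:
S_c = C_r·H/(1+e₀)·log₁₀(σ'_f/σ'_0) = 0.046×7/1.6×log₁₀(79.819/61.884)
    = 0.20125 × 0.11053 = 0.02224 m

S_c ≈ 0.0222 m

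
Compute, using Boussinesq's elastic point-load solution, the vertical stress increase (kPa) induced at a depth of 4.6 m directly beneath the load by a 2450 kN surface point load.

Δσ_z ≈ 55.3 kPa

Boussinesq vertical stress below a point load on an elastic half-space:
Δσ_z = 3P/(2πz²) · [1 + (r/z)²]^(−5/2)
r/z = 0/4.6 = 0; [1+(r/z)²]^(−5/2) = 1.
Δσ_z = 3×2450/(2π×4.6²) × 1 = 55.283 × 1 = 55.28 kPa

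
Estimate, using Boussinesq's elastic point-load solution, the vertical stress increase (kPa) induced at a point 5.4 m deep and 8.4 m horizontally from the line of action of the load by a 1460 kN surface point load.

Δσ_z ≈ 1.11 kPa

Boussinesq vertical stress below a point load on an elastic half-space:
Δσ_z = 3P/(2πz²) · [1 + (r/z)²]^(−5/2)
r/z = 8.4/5.4 = 1.5556; [1+(r/z)²]^(−5/2) = 0.046239.
Δσ_z = 3×1460/(2π×5.4²) × 0.046239 = 23.906 × 0.046239 = 1.105 kPa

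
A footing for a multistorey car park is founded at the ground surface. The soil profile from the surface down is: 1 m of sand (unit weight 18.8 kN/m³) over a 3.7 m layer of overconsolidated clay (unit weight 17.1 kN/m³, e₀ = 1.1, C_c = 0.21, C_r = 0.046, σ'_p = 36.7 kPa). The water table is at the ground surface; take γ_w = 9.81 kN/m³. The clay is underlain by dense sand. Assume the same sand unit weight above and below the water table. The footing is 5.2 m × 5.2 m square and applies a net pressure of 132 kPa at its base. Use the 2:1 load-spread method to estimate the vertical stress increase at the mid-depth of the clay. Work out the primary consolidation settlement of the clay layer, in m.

Mid-depth of clay below the ground surface: z = 1 + 3.7/2 = 2.85 m.
Total vertical stress at mid-clay: σ_v = 18.8×1 + 17.1×1.85 = 50.435 kPa.
Pore pressure: u = 9.81×(2.85 − 0) = 27.959 kPa.
Initial effective stress: σ'_0 = σ_v − u = 50.435 − 27.959 = 22.476 kPa.
Stress increase at mid-clay by the 2:1 spreading method:
Δσ = qBL/((B+z)(L+z)) = 132×5.2×5.2/((5.2+2.85)(5.2+2.85)) = 55.079 kPa
Final effective stress: σ'_f = 22.476 + 55.079 = 77.555 kPa.
σ'_f = 77.555 > σ'_p = 36.7 kPa, so the stress path crosses the preconsolidation pressure — recompression up to σ'_p, then virgin compression beyond:
S_c = H/(1+e₀)·[C_r·log₁₀(σ'_p/σ'_0) + C_c·log₁₀(σ'_f/σ'_p)]
    = 3.7/2.1 × [0.046×log₁₀(36.7/22.476) + 0.21×log₁₀(77.555/36.7)]
    = 1.7619 × [0.0097956 + 0.068238] = 0.1375 m

S_c ≈ 0.137 m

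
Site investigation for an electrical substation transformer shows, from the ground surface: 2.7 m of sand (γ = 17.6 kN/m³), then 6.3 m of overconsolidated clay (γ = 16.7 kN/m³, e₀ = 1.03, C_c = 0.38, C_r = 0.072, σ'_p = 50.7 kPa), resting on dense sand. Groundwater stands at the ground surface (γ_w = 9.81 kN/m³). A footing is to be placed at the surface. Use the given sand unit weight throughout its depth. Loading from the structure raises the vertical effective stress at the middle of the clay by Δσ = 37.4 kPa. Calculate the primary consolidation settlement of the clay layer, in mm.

S_c ≈ 251 mm

Mid-depth of clay below the ground surface: z = 2.7 + 6.3/2 = 5.85 m.
Total vertical stress at mid-clay: σ_v = 17.6×2.7 + 16.7×3.15 = 100.12 kPa.
Pore pressure: u = 9.81×(5.85 − 0) = 57.389 kPa.
Initial effective stress: σ'_0 = σ_v − u = 100.12 − 57.389 = 42.731 kPa.
Final effective stress: σ'_f = 42.731 + 37.4 = 80.131 kPa.
σ'_f = 80.131 > σ'_p = 50.7 kPa, so the stress path crosses the preconsolidation pressure — recompression up to σ'_p, then virgin compression beyond:
S_c = H/(1+e₀)·[C_r·log₁₀(σ'_p/σ'_0) + C_c·log₁₀(σ'_f/σ'_p)]
    = 6.3/2.03 × [0.072×log₁₀(50.7/42.731) + 0.38×log₁₀(80.131/50.7)]
    = 3.1034 × [0.0053471 + 0.075541] = 0.251 m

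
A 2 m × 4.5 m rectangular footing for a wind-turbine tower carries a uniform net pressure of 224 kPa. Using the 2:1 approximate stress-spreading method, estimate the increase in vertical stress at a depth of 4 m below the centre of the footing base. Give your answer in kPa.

Δσ_z ≈ 39.5 kPa

By the 2:1 method the load spreads at 1 horizontal : 2 vertical, so at depth z the loaded area has grown by z in each plan dimension:
Δσ = qBL/((B+z)(L+z)) = 224×2×4.5/((2+4)(4.5+4)) = 39.529 kPa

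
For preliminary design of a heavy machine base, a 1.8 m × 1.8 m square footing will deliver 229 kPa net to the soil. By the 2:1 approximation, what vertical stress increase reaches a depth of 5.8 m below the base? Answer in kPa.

By the 2:1 method the load spreads at 1 horizontal : 2 vertical, so at depth z the loaded area has grown by z in each plan dimension:
Δσ = qBL/((B+z)(L+z)) = 229×1.8×1.8/((1.8+5.8)(1.8+5.8)) = 12.846 kPa

Δσ_z ≈ 12.8 kPa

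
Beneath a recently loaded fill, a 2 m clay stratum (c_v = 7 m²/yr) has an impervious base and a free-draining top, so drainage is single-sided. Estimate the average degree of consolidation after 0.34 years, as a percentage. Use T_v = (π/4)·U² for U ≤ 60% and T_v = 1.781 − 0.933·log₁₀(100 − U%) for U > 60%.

Drainage path length: H_d = H = 2 m (single drainage).
T_v = c_v·t/H_d² = 7×0.34/2² = 0.595.
T_v = 0.595 corresponds to the U > 60% branch:
U = 1 − 10^((1.781 − T_v)/0.933)/100 = 0.8133

U ≈ 81.3 %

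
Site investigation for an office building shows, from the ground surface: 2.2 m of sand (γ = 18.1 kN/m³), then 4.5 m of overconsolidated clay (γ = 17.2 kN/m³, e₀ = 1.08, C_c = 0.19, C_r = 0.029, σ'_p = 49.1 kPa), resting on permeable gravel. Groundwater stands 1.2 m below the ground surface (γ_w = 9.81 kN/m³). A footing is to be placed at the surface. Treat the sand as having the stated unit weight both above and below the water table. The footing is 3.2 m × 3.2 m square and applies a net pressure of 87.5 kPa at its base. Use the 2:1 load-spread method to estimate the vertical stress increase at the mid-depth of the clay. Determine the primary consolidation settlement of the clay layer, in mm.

Mid-depth of clay below the ground surface: z = 2.2 + 4.5/2 = 4.45 m.
Total vertical stress at mid-clay: σ_v = 18.1×2.2 + 17.2×2.25 = 78.52 kPa.
Pore pressure: u = 9.81×(4.45 − 1.2) = 31.883 kPa.
Initial effective stress: σ'_0 = σ_v − u = 78.52 − 31.883 = 46.637 kPa.
Stress increase at mid-clay by the 2:1 spreading method:
Δσ = qBL/((B+z)(L+z)) = 87.5×3.2×3.2/((3.2+4.45)(3.2+4.45)) = 15.31 kPa
Final effective stress: σ'_f = 46.637 + 15.31 = 61.947 kPa.
σ'_f = 61.947 > σ'_p = 49.1 kPa, so the stress path crosses the preconsolidation pressure — recompression up to σ'_p, then virgin compression beyond:
S_c = H/(1+e₀)·[C_r·log₁₀(σ'_p/σ'_0) + C_c·log₁₀(σ'_f/σ'_p)]
    = 4.5/2.08 × [0.029×log₁₀(49.1/46.637) + 0.19×log₁₀(61.947/49.1)]
    = 2.1635 × [0.00064818 + 0.019178] = 0.04289 m

S_c ≈ 42.9 mm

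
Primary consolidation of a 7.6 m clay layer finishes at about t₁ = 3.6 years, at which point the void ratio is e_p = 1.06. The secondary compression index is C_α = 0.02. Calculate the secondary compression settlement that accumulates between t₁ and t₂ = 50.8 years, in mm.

S_s ≈ 84.8 mm

Secondary compression: S_s = C_α·H/(1+e_p)·log₁₀(t₂/t₁)
S_s = 0.02×7.6/(1+1.06)×log₁₀(50.8/3.6)
    = 0.07379 × 1.15 = 0.08482 m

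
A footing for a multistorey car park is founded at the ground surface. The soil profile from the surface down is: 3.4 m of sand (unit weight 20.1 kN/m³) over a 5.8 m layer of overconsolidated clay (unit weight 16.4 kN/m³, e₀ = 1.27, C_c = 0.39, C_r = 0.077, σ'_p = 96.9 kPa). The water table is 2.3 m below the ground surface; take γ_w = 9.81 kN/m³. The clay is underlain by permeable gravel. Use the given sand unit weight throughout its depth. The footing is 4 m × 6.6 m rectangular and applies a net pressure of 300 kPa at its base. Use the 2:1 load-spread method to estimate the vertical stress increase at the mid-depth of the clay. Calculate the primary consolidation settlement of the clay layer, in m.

S_c ≈ 0.168 m

Mid-depth of clay below the ground surface: z = 3.4 + 5.8/2 = 6.3 m.
Total vertical stress at mid-clay: σ_v = 20.1×3.4 + 16.4×2.9 = 115.9 kPa.
Pore pressure: u = 9.81×(6.3 − 2.3) = 39.24 kPa.
Initial effective stress: σ'_0 = σ_v − u = 115.9 − 39.24 = 76.66 kPa.
Stress increase at mid-clay by the 2:1 spreading method:
Δσ = qBL/((B+z)(L+z)) = 300×4×6.6/((4+6.3)(6.6+6.3)) = 59.607 kPa
Final effective stress: σ'_f = 76.66 + 59.607 = 136.27 kPa.
σ'_f = 136.27 > σ'_p = 96.9 kPa, so the stress path crosses the preconsolidation pressure — recompression up to σ'_p, then virgin compression beyond:
S_c = H/(1+e₀)·[C_r·log₁₀(σ'_p/σ'_0) + C_c·log₁₀(σ'_f/σ'_p)]
    = 5.8/2.27 × [0.077×log₁₀(96.9/76.66) + 0.39×log₁₀(136.27/96.9)]
    = 2.5551 × [0.0078351 + 0.05775] = 0.1676 m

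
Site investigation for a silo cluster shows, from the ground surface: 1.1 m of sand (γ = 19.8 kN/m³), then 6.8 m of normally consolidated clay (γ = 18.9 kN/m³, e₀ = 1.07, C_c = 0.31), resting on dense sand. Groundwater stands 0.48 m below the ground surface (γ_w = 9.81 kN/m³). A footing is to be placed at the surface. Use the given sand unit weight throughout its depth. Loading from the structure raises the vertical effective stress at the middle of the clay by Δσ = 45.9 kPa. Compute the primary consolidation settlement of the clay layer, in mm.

Mid-depth of clay below the ground surface: z = 1.1 + 6.8/2 = 4.5 m.
Total vertical stress at mid-clay: σ_v = 19.8×1.1 + 18.9×3.4 = 86.04 kPa.
Pore pressure: u = 9.81×(4.5 − 0.48) = 39.436 kPa.
Initial effective stress: σ'_0 = σ_v − u = 86.04 − 39.436 = 46.604 kPa.
Final effective stress: σ'_f = σ'_0 + Δσ = 46.604 + 45.9 = 92.504 kPa.
Normally consolidated clay, so the full stress increment lies on the virgin compression line:
S_c = C_c·H/(1+e₀)·log₁₀(σ'_f/σ'_0) = 0.31×6.8/(1+1.07)×log₁₀(92.504/46.604)
    = 1.0184 × 0.29774 = 0.3032 m

S_c ≈ 303 mm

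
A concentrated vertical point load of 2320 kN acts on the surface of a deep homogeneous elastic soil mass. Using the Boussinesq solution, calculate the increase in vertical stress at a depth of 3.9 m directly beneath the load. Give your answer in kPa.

Boussinesq vertical stress below a point load on an elastic half-space:
Δσ_z = 3P/(2πz²) · [1 + (r/z)²]^(−5/2)
r/z = 0/3.9 = 0; [1+(r/z)²]^(−5/2) = 1.
Δσ_z = 3×2320/(2π×3.9²) × 1 = 72.828 × 1 = 72.83 kPa

Δσ_z ≈ 72.8 kPa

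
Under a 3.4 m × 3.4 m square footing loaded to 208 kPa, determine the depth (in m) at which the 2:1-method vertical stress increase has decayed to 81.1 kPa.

z ≈ 2.05 m

2:1 spreading — at depth z the loaded area has grown by z in each plan dimension:
qB²/(B+z)² = Δσ_z ⇒ z = B(√(q/Δσ_z) − 1) = 3.4×(√(208/81.1) − 1) = 2.045 m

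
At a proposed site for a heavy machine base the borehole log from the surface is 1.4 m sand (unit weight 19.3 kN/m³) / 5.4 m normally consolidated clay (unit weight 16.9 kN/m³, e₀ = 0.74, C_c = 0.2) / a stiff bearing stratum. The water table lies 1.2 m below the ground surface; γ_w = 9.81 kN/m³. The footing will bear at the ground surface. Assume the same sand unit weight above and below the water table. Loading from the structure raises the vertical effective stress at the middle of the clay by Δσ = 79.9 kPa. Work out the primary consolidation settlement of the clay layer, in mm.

S_c ≈ 278 mm

Mid-depth of clay below the ground surface: z = 1.4 + 5.4/2 = 4.1 m.
Total vertical stress at mid-clay: σ_v = 19.3×1.4 + 16.9×2.7 = 72.65 kPa.
Pore pressure: u = 9.81×(4.1 − 1.2) = 28.449 kPa.
Initial effective stress: σ'_0 = σ_v − u = 72.65 − 28.449 = 44.201 kPa.
Final effective stress: σ'_f = σ'_0 + Δσ = 44.201 + 79.9 = 124.1 kPa.
Normally consolidated clay, so the full stress increment lies on the virgin compression line:
S_c = C_c·H/(1+e₀)·log₁₀(σ'_f/σ'_0) = 0.2×5.4/(1+0.74)×log₁₀(124.1/44.201)
    = 0.62069 × 0.44834 = 0.2783 m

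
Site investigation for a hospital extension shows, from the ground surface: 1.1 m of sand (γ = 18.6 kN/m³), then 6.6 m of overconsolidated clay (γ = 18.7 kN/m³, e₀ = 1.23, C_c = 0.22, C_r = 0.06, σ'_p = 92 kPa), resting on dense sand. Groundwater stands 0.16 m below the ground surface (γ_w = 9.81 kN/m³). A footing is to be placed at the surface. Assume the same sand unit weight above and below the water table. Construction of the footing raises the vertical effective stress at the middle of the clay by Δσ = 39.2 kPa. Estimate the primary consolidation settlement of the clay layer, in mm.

Mid-depth of clay below the ground surface: z = 1.1 + 6.6/2 = 4.4 m.
Total vertical stress at mid-clay: σ_v = 18.6×1.1 + 18.7×3.3 = 82.17 kPa.
Pore pressure: u = 9.81×(4.4 − 0.16) = 41.594 kPa.
Initial effective stress: σ'_0 = σ_v − u = 82.17 − 41.594 = 40.576 kPa.
Final effective stress: σ'_f = 40.576 + 39.2 = 79.776 kPa.
σ'_f = 79.776 ≤ σ'_p = 92 kPa, so the clay remains overconsolidated and only the recompression index applies:
S_c = C_r·H/(1+e₀)·log₁₀(σ'_f/σ'_0) = 0.06×6.6/2.23×log₁₀(79.776/40.576)
    = 0.17758 × 0.2936 = 0.05214 m

S_c ≈ 52.1 mm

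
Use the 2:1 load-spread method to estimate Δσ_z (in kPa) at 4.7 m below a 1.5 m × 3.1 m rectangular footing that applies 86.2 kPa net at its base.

Δσ_z ≈ 8.29 kPa

By the 2:1 method the load spreads at 1 horizontal : 2 vertical, so at depth z the loaded area has grown by z in each plan dimension:
Δσ = qBL/((B+z)(L+z)) = 86.2×1.5×3.1/((1.5+4.7)(3.1+4.7)) = 8.2885 kPa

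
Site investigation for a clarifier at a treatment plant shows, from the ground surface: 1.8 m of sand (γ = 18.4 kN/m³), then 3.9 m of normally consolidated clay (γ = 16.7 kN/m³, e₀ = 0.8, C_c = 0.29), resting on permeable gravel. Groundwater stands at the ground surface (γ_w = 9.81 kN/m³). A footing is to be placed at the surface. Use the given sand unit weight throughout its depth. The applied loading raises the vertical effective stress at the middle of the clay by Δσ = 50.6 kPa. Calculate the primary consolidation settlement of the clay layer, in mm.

Mid-depth of clay below the ground surface: z = 1.8 + 3.9/2 = 3.75 m.
Total vertical stress at mid-clay: σ_v = 18.4×1.8 + 16.7×1.95 = 65.685 kPa.
Pore pressure: u = 9.81×(3.75 − 0) = 36.788 kPa.
Initial effective stress: σ'_0 = σ_v − u = 65.685 − 36.788 = 28.897 kPa.
Final effective stress: σ'_f = σ'_0 + Δσ = 28.897 + 50.6 = 79.497 kPa.
Normally consolidated clay, so the full stress increment lies on the virgin compression line:
S_c = C_c·H/(1+e₀)·log₁₀(σ'_f/σ'_0) = 0.29×3.9/(1+0.8)×log₁₀(79.497/28.897)
    = 0.62833 × 0.4395 = 0.2762 m

S_c ≈ 276 mm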